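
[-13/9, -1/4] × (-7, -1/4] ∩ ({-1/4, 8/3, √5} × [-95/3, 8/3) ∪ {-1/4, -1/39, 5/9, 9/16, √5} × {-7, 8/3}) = {-1/4} × (-7, -1/4]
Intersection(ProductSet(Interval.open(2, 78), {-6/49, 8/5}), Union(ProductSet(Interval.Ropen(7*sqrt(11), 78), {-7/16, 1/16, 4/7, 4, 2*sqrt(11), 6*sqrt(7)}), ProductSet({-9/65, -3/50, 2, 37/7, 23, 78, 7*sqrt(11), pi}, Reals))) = ProductSet({37/7, 23, 7*sqrt(11), pi}, {-6/49, 8/5})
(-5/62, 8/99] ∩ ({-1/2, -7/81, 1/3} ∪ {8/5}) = ∅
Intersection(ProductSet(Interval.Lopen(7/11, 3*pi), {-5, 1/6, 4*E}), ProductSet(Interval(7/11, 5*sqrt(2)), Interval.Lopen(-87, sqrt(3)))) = ProductSet(Interval.Lopen(7/11, 5*sqrt(2)), {-5, 1/6})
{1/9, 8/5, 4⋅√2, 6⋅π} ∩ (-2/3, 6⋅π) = {1/9, 8/5, 4⋅√2}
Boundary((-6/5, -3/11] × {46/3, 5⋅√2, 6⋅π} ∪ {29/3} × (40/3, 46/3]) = ({29/3} × [40/3, 46/3]) ∪ ([-6/5, -3/11] × {46/3, 5⋅√2, 6⋅π})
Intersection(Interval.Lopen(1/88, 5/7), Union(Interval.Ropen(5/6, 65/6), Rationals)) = Intersection(Interval.Lopen(1/88, 5/7), Rationals)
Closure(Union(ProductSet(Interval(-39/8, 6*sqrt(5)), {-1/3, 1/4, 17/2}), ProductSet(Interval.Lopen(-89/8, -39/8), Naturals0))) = Union(ProductSet(Interval(-89/8, -39/8), Naturals0), ProductSet(Interval(-39/8, 6*sqrt(5)), {-1/3, 1/4, 17/2}))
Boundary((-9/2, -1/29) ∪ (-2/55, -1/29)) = {-9/2, -1/29}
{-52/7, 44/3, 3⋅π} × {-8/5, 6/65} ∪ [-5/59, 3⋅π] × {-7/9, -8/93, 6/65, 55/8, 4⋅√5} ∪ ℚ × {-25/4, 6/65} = (ℚ × {-25/4, 6/65}) ∪ ({-52/7, 44/3, 3⋅π} × {-8/5, 6/65}) ∪ ([-5/59, 3⋅π] × {-7/9, -8/93, 6/65, 55/8, 4⋅√5})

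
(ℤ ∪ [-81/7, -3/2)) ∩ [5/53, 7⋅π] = {1, 2, …, 21}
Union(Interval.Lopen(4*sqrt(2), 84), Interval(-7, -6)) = Union(Interval(-7, -6), Interval.Lopen(4*sqrt(2), 84))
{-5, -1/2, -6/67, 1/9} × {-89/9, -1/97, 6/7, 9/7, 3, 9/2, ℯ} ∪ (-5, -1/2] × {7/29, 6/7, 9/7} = ((-5, -1/2] × {7/29, 6/7, 9/7}) ∪ ({-5, -1/2, -6/67, 1/9} × {-89/9, -1/97, 6/7, 9/7, 3, 9/2, ℯ})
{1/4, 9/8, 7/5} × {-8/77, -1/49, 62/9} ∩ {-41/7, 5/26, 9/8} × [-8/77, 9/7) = {9/8} × {-8/77, -1/49}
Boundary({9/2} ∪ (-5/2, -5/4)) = {-5/2, -5/4, 9/2}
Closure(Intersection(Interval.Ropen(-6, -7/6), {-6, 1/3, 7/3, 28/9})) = {-6}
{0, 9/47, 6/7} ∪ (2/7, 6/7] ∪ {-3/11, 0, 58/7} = {-3/11, 0, 9/47, 58/7} ∪ (2/7, 6/7]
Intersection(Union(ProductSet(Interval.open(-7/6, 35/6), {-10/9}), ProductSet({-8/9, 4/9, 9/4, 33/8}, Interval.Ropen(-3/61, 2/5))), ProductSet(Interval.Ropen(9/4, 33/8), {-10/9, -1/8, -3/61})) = Union(ProductSet({9/4}, {-3/61}), ProductSet(Interval.Ropen(9/4, 33/8), {-10/9}))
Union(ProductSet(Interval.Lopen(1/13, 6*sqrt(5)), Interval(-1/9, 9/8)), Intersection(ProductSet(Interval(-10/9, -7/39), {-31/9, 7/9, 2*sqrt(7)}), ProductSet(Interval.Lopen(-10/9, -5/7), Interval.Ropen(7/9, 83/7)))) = Union(ProductSet(Interval.Lopen(-10/9, -5/7), {7/9, 2*sqrt(7)}), ProductSet(Interval.Lopen(1/13, 6*sqrt(5)), Interval(-1/9, 9/8)))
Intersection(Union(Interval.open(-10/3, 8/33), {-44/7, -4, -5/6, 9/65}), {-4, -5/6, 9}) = {-4, -5/6}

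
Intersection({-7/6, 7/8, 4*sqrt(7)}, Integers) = EmptySet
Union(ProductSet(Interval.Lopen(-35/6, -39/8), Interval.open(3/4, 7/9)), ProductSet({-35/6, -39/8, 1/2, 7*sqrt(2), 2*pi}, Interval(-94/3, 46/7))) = Union(ProductSet({-35/6, -39/8, 1/2, 7*sqrt(2), 2*pi}, Interval(-94/3, 46/7)), ProductSet(Interval.Lopen(-35/6, -39/8), Interval.open(3/4, 7/9)))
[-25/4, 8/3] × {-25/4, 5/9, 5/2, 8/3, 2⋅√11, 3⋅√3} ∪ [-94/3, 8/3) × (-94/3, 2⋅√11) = ([-94/3, 8/3) × (-94/3, 2⋅√11)) ∪ ([-25/4, 8/3] × {-25/4, 5/9, 5/2, 8/3, 2⋅√11, 3⋅√3})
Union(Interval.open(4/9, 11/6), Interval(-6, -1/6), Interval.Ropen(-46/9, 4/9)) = Union(Interval.Ropen(-6, 4/9), Interval.open(4/9, 11/6))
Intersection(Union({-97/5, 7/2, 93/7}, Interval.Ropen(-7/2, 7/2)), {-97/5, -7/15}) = {-97/5, -7/15}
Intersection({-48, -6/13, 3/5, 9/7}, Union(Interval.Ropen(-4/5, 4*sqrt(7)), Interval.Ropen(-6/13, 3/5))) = {-6/13, 3/5, 9/7}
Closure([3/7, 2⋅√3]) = [3/7, 2⋅√3]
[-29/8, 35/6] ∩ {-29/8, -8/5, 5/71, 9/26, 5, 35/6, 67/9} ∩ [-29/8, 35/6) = {-29/8, -8/5, 5/71, 9/26, 5}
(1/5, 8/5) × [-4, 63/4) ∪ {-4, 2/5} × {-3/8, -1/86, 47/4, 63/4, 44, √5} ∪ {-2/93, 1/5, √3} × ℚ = ({-2/93, 1/5, √3} × ℚ) ∪ ((1/5, 8/5) × [-4, 63/4)) ∪ ({-4, 2/5} × {-3/8, -1/86, 47/4, 63/4, 44, √5})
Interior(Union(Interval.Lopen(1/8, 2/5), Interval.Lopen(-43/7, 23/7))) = Interval.open(-43/7, 23/7)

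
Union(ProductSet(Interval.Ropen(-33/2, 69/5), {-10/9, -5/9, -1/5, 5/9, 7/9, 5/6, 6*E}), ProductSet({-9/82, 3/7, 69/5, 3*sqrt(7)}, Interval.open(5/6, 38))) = Union(ProductSet({-9/82, 3/7, 69/5, 3*sqrt(7)}, Interval.open(5/6, 38)), ProductSet(Interval.Ropen(-33/2, 69/5), {-10/9, -5/9, -1/5, 5/9, 7/9, 5/6, 6*E}))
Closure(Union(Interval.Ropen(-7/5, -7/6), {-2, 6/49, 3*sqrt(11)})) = Union({-2, 6/49, 3*sqrt(11)}, Interval(-7/5, -7/6))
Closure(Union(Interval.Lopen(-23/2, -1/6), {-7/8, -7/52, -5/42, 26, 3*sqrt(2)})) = Union({-7/52, -5/42, 26, 3*sqrt(2)}, Interval(-23/2, -1/6))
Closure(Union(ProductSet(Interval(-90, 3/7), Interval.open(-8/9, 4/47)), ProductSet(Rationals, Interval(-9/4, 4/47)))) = Union(ProductSet(Interval(-90, 3/7), Interval.open(-8/9, 4/47)), ProductSet(Reals, Union({4/47}, Interval(-9/4, -8/9))), ProductSet(Union(Interval(-oo, -90), Interval(3/7, oo), Rationals), Interval(-9/4, 4/47)))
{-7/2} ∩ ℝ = {-7/2}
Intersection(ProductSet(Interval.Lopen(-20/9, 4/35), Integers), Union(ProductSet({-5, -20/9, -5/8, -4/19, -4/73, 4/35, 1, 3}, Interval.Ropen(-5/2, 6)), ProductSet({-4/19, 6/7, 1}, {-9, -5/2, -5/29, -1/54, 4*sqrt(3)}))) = Union(ProductSet({-4/19}, {-9}), ProductSet({-5/8, -4/19, -4/73, 4/35}, Range(-2, 6, 1)))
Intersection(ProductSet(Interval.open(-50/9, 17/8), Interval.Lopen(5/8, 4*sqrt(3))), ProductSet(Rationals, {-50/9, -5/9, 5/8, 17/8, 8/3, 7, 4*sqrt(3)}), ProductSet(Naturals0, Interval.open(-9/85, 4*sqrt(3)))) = ProductSet(Range(0, 3, 1), {17/8, 8/3})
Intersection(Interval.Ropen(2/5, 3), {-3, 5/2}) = {5/2}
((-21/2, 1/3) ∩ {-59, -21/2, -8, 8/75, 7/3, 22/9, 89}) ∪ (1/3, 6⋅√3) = {-8, 8/75} ∪ (1/3, 6⋅√3)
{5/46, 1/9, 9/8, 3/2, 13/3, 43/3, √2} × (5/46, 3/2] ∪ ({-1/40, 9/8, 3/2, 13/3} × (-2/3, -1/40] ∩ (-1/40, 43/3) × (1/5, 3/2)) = {5/46, 1/9, 9/8, 3/2, 13/3, 43/3, √2} × (5/46, 3/2]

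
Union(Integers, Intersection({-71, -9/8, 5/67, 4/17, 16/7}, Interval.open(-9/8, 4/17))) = Union({5/67}, Integers)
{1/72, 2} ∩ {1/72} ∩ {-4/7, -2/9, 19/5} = ∅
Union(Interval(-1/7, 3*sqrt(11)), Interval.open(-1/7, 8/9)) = Interval(-1/7, 3*sqrt(11))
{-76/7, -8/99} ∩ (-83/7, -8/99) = {-76/7}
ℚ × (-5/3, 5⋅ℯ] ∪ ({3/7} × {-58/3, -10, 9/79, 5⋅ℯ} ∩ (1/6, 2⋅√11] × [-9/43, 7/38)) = ℚ × (-5/3, 5⋅ℯ]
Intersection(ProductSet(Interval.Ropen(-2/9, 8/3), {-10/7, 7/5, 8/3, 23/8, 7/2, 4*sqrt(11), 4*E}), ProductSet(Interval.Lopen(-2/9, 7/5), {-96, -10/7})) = ProductSet(Interval.Lopen(-2/9, 7/5), {-10/7})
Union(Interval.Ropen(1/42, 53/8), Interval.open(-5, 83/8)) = Interval.open(-5, 83/8)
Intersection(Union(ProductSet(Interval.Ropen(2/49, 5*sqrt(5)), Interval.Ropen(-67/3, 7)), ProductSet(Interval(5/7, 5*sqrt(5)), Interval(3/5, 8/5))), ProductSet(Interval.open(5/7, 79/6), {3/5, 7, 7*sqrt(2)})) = ProductSet(Interval.Lopen(5/7, 5*sqrt(5)), {3/5})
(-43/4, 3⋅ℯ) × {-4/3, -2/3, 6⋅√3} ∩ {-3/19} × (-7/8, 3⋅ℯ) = {-3/19} × {-2/3}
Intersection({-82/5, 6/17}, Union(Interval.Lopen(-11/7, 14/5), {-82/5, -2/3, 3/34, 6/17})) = {-82/5, 6/17}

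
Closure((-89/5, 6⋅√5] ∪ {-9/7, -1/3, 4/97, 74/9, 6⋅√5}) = [-89/5, 6⋅√5]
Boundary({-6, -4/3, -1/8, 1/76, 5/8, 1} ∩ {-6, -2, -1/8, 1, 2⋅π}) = {-6, -1/8, 1}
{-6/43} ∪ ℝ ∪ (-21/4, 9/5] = (-∞, ∞)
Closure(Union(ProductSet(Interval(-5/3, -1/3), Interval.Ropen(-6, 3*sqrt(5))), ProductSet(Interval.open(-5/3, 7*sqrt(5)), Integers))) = Union(ProductSet(Interval(-5/3, -1/3), Interval(-6, 3*sqrt(5))), ProductSet(Interval(-5/3, 7*sqrt(5)), Integers))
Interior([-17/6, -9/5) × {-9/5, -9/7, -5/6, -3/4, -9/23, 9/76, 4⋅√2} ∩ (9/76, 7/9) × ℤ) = ∅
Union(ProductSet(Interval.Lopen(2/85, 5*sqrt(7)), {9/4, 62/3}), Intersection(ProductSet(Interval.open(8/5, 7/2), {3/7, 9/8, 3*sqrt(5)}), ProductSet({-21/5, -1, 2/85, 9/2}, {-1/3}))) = ProductSet(Interval.Lopen(2/85, 5*sqrt(7)), {9/4, 62/3})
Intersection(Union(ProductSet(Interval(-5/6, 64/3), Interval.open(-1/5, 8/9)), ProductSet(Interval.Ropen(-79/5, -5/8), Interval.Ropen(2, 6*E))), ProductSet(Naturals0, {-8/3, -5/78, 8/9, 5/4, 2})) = ProductSet(Range(0, 22, 1), {-5/78})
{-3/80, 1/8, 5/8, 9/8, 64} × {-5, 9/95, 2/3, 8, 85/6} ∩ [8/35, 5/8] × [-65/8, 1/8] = {5/8} × {-5, 9/95}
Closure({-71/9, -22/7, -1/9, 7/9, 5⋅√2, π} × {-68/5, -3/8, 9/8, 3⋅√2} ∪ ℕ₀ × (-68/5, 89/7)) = (ℕ₀ × [-68/5, 89/7]) ∪ ({-71/9, -22/7, -1/9, 7/9, 5⋅√2, π} × {-68/5, -3/8, 9/8, 3⋅√2})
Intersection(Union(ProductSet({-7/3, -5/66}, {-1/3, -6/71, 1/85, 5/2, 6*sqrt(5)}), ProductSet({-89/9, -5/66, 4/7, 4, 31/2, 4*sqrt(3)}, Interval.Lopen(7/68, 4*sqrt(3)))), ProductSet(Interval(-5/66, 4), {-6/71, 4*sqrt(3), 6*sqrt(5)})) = Union(ProductSet({-5/66}, {-6/71, 6*sqrt(5)}), ProductSet({-5/66, 4/7, 4}, {4*sqrt(3)}))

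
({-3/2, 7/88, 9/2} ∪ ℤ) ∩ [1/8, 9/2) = {1, 2, 3, 4}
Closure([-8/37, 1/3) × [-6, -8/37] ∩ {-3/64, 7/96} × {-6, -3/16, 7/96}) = {-3/64, 7/96} × {-6}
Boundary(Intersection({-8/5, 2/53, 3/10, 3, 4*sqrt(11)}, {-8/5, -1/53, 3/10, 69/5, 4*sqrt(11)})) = {-8/5, 3/10, 4*sqrt(11)}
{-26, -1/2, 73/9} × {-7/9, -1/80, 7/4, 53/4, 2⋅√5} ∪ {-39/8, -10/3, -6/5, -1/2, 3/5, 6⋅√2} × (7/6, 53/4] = ({-26, -1/2, 73/9} × {-7/9, -1/80, 7/4, 53/4, 2⋅√5}) ∪ ({-39/8, -10/3, -6/5, -1/2, 3/5, 6⋅√2} × (7/6, 53/4])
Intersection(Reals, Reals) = Reals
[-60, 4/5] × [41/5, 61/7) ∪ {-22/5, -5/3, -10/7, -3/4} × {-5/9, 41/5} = ({-22/5, -5/3, -10/7, -3/4} × {-5/9, 41/5}) ∪ ([-60, 4/5] × [41/5, 61/7))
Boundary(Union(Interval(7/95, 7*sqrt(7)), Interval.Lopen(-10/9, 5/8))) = {-10/9, 7*sqrt(7)}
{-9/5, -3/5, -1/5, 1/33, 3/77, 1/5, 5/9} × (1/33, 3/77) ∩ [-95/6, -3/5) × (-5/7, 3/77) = {-9/5} × (1/33, 3/77)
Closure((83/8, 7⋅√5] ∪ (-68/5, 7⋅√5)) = [-68/5, 7⋅√5]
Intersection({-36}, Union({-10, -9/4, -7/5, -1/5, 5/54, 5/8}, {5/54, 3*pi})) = EmptySet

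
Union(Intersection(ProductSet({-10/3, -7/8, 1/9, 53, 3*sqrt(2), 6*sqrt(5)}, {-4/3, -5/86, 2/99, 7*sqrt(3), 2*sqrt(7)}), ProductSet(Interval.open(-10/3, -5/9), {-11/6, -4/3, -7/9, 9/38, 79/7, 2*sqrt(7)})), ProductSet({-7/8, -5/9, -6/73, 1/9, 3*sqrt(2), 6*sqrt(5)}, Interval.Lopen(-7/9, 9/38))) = Union(ProductSet({-7/8}, {-4/3, 2*sqrt(7)}), ProductSet({-7/8, -5/9, -6/73, 1/9, 3*sqrt(2), 6*sqrt(5)}, Interval.Lopen(-7/9, 9/38)))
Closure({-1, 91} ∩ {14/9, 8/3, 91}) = {91}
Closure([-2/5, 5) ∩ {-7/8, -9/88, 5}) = {-9/88}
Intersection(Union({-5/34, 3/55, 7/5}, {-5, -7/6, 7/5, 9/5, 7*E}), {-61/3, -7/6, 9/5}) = {-7/6, 9/5}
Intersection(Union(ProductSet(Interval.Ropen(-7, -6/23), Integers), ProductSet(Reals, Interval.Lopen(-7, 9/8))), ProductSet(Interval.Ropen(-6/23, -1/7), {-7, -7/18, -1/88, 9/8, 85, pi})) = ProductSet(Interval.Ropen(-6/23, -1/7), {-7/18, -1/88, 9/8})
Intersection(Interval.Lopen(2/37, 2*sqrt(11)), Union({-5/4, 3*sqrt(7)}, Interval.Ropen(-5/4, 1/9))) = Interval.open(2/37, 1/9)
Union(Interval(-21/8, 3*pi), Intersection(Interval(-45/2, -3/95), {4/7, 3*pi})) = Interval(-21/8, 3*pi)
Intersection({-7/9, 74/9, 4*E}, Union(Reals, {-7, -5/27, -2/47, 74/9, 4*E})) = {-7/9, 74/9, 4*E}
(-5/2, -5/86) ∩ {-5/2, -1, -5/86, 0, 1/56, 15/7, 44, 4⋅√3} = {-1}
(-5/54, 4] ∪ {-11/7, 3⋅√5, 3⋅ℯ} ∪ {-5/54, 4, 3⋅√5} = {-11/7, 3⋅√5, 3⋅ℯ} ∪ [-5/54, 4]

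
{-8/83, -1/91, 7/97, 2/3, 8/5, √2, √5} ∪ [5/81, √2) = {-8/83, -1/91, 8/5, √5} ∪ [5/81, √2]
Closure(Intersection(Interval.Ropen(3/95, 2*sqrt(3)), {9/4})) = {9/4}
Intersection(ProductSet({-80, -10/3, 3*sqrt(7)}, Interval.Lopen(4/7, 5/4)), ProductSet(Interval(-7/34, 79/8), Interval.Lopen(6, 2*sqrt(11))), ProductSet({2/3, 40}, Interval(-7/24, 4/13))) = EmptySet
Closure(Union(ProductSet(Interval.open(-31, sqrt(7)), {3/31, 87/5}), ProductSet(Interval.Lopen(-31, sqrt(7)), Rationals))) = ProductSet(Interval(-31, sqrt(7)), Reals)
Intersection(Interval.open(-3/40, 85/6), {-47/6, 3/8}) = {3/8}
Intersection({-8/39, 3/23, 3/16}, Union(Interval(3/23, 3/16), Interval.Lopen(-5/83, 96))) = {3/23, 3/16}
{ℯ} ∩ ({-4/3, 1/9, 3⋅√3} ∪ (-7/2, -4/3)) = ∅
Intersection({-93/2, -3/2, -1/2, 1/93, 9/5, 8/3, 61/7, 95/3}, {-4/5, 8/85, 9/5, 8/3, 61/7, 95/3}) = {9/5, 8/3, 61/7, 95/3}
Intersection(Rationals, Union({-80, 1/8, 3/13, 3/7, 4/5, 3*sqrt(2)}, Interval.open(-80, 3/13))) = Union({3/7, 4/5}, Intersection(Interval(-80, 3/13), Rationals))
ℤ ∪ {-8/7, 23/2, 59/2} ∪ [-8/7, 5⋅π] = ℤ ∪ [-8/7, 5⋅π] ∪ {59/2}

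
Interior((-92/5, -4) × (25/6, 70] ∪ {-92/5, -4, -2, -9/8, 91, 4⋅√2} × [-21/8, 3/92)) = (-92/5, -4) × (25/6, 70)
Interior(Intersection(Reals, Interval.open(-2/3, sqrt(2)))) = Interval.open(-2/3, sqrt(2))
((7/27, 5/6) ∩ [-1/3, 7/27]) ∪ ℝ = ℝ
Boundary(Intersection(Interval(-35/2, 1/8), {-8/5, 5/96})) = {-8/5, 5/96}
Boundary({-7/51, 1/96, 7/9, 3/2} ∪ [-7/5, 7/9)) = {-7/5, 7/9, 3/2}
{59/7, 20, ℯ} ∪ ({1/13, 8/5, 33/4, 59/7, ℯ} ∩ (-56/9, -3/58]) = {59/7, 20, ℯ}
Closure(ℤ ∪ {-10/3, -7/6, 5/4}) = ℤ ∪ {-10/3, -7/6, 5/4}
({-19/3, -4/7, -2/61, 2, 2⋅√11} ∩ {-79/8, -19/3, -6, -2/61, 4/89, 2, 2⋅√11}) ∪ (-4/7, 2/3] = {-19/3, 2, 2⋅√11} ∪ (-4/7, 2/3]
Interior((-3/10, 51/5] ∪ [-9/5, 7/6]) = (-9/5, 51/5)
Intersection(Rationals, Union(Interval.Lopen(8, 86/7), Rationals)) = Union(Intersection(Interval(8, 86/7), Rationals), Rationals)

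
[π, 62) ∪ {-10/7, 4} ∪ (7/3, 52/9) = {-10/7} ∪ (7/3, 62)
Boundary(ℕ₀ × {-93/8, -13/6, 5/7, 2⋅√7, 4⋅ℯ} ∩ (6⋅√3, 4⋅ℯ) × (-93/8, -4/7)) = ∅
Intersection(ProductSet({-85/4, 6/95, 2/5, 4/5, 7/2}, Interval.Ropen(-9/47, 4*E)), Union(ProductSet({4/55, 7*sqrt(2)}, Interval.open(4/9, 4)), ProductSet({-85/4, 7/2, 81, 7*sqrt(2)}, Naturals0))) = ProductSet({-85/4, 7/2}, Range(0, 11, 1))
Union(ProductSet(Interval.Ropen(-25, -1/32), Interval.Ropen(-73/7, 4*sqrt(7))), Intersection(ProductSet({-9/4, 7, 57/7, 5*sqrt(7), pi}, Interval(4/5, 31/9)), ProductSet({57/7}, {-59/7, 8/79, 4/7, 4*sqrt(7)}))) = ProductSet(Interval.Ropen(-25, -1/32), Interval.Ropen(-73/7, 4*sqrt(7)))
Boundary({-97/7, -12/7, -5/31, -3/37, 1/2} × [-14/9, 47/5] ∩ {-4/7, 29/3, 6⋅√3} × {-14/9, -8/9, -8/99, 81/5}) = ∅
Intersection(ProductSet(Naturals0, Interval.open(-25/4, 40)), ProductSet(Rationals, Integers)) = ProductSet(Naturals0, Range(-6, 40, 1))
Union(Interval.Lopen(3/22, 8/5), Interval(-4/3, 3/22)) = Interval(-4/3, 8/5)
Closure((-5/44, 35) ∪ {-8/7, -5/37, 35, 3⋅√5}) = {-8/7, -5/37} ∪ [-5/44, 35]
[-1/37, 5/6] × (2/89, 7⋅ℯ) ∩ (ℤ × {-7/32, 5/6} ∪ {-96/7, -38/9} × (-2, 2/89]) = {0} × {5/6}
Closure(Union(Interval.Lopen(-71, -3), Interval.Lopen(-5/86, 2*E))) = Union(Interval(-71, -3), Interval(-5/86, 2*E))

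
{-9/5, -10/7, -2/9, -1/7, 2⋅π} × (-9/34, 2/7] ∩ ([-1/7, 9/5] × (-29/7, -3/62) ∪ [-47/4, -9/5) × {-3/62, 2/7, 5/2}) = {-1/7} × (-9/34, -3/62)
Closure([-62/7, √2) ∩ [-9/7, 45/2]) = [-9/7, √2]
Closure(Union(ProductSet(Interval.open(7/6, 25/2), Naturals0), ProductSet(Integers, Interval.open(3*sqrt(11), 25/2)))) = Union(ProductSet(Integers, Interval(3*sqrt(11), 25/2)), ProductSet(Interval(7/6, 25/2), Naturals0))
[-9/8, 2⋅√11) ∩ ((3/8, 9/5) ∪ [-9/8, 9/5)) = [-9/8, 9/5)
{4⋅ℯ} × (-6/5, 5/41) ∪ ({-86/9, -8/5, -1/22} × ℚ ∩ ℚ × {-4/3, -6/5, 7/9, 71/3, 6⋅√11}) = ({4⋅ℯ} × (-6/5, 5/41)) ∪ ({-86/9, -8/5, -1/22} × {-4/3, -6/5, 7/9, 71/3})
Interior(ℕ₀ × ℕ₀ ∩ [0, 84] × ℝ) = ∅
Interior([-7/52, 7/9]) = (-7/52, 7/9)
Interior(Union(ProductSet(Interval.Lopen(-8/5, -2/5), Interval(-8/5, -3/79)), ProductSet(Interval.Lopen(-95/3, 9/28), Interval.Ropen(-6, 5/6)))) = ProductSet(Interval.open(-95/3, 9/28), Interval.open(-6, 5/6))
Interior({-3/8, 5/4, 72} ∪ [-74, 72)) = (-74, 72)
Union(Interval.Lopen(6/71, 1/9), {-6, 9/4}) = Union({-6, 9/4}, Interval.Lopen(6/71, 1/9))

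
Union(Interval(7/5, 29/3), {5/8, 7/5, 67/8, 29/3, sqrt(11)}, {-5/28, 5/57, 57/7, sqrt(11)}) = Union({-5/28, 5/57, 5/8}, Interval(7/5, 29/3))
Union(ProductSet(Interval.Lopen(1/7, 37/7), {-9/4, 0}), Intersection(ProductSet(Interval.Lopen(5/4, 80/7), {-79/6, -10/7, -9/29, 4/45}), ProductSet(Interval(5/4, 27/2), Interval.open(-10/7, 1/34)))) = Union(ProductSet(Interval.Lopen(1/7, 37/7), {-9/4, 0}), ProductSet(Interval.Lopen(5/4, 80/7), {-9/29}))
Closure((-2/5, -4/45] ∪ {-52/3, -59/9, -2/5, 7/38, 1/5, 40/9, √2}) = {-52/3, -59/9, 7/38, 1/5, 40/9, √2} ∪ [-2/5, -4/45]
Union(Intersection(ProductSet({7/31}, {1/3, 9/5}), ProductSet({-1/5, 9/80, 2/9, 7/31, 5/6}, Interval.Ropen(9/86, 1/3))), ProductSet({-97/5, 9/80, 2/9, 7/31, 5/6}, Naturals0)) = ProductSet({-97/5, 9/80, 2/9, 7/31, 5/6}, Naturals0)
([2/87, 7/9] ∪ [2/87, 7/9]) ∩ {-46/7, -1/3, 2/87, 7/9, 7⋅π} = {2/87, 7/9}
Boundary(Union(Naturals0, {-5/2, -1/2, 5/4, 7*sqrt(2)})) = Union({-5/2, -1/2, 5/4, 7*sqrt(2)}, Naturals0)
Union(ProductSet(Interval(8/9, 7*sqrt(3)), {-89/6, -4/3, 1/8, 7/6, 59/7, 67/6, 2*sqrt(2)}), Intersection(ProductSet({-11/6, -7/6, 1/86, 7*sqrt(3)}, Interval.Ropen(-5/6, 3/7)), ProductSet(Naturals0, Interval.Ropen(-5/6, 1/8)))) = ProductSet(Interval(8/9, 7*sqrt(3)), {-89/6, -4/3, 1/8, 7/6, 59/7, 67/6, 2*sqrt(2)})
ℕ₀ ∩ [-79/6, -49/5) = ∅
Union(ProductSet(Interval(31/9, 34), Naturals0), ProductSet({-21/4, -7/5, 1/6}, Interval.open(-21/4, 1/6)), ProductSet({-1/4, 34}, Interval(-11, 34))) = Union(ProductSet({-1/4, 34}, Interval(-11, 34)), ProductSet({-21/4, -7/5, 1/6}, Interval.open(-21/4, 1/6)), ProductSet(Interval(31/9, 34), Naturals0))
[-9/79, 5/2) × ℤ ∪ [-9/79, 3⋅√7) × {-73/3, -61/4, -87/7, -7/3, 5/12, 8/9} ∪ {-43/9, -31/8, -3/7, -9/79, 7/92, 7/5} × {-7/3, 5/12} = ([-9/79, 5/2) × ℤ) ∪ ({-43/9, -31/8, -3/7, -9/79, 7/92, 7/5} × {-7/3, 5/12}) ∪ ([-9/79, 3⋅√7) × {-73/3, -61/4, -87/7, -7/3, 5/12, 8/9})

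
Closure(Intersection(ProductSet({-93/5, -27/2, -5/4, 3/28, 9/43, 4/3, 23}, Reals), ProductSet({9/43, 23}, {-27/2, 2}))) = ProductSet({9/43, 23}, {-27/2, 2})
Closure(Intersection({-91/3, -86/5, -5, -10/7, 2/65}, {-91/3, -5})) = {-91/3, -5}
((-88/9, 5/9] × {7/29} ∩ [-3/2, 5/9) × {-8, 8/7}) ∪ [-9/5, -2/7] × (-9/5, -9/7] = [-9/5, -2/7] × (-9/5, -9/7]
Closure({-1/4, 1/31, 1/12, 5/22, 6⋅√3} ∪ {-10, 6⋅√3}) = {-10, -1/4, 1/31, 1/12, 5/22, 6⋅√3}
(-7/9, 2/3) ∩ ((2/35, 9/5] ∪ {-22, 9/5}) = (2/35, 2/3)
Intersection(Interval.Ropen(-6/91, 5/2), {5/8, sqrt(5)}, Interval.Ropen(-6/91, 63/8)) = {5/8, sqrt(5)}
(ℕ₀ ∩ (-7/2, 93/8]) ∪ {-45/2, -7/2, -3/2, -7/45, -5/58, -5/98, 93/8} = {-45/2, -7/2, -3/2, -7/45, -5/58, -5/98, 93/8} ∪ {0, 1, …, 11}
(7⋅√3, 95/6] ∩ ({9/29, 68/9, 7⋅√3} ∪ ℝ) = (7⋅√3, 95/6]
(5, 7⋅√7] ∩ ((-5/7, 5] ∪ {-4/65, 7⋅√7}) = {7⋅√7}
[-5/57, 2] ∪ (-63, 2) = (-63, 2]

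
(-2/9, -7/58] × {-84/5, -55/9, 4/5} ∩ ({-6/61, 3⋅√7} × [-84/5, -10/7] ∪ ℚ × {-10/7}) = ∅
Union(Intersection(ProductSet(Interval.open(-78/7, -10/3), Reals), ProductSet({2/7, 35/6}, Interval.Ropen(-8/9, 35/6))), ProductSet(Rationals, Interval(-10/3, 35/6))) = ProductSet(Rationals, Interval(-10/3, 35/6))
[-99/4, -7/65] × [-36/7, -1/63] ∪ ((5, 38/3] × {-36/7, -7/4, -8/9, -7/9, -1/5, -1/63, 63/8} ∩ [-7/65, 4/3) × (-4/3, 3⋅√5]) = [-99/4, -7/65] × [-36/7, -1/63]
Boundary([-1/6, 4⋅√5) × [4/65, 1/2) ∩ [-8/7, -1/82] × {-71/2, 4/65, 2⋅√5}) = [-1/6, -1/82] × {4/65}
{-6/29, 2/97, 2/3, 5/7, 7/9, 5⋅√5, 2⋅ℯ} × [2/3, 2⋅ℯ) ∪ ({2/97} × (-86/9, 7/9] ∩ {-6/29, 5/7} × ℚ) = {-6/29, 2/97, 2/3, 5/7, 7/9, 5⋅√5, 2⋅ℯ} × [2/3, 2⋅ℯ)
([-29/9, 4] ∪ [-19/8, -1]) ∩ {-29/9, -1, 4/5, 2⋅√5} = {-29/9, -1, 4/5}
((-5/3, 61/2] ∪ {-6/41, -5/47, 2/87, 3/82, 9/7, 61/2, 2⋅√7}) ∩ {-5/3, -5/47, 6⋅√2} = {-5/47, 6⋅√2}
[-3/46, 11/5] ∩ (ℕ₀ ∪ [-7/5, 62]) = [-3/46, 11/5] ∪ {0, 1, 2}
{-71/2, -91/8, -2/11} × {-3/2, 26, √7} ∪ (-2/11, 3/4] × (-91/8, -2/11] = ({-71/2, -91/8, -2/11} × {-3/2, 26, √7}) ∪ ((-2/11, 3/4] × (-91/8, -2/11])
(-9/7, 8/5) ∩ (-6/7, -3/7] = (-6/7, -3/7]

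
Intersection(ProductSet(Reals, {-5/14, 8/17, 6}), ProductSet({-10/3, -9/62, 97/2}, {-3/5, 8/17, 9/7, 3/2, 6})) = ProductSet({-10/3, -9/62, 97/2}, {8/17, 6})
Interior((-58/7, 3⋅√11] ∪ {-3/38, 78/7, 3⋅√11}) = (-58/7, 3⋅√11)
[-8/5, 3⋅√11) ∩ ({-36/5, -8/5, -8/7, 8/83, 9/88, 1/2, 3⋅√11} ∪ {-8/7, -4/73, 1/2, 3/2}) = {-8/5, -8/7, -4/73, 8/83, 9/88, 1/2, 3/2}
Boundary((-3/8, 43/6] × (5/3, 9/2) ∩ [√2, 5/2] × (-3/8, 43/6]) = ({5/2, √2} × [5/3, 9/2]) ∪ ([√2, 5/2] × {5/3, 9/2})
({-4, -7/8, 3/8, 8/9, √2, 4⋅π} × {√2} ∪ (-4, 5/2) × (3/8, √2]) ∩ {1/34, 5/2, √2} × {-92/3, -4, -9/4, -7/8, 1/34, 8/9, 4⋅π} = {1/34, √2} × {8/9}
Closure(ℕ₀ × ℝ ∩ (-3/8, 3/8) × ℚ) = {0} × ℝ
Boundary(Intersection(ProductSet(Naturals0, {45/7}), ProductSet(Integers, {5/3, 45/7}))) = ProductSet(Naturals0, {45/7})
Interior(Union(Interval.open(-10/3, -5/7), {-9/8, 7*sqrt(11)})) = Interval.open(-10/3, -5/7)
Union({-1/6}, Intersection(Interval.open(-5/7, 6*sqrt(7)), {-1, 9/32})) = {-1/6, 9/32}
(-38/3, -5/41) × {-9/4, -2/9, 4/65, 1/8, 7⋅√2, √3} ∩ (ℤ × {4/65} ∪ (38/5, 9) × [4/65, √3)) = {-12, -11, …, -1} × {4/65}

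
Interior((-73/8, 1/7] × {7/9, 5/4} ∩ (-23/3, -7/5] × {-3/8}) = ∅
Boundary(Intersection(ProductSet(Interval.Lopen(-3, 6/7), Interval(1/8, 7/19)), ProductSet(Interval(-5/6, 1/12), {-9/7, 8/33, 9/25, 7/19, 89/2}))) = ProductSet(Interval(-5/6, 1/12), {8/33, 9/25, 7/19})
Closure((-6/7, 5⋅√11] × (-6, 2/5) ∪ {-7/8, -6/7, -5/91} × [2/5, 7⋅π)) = ({-7/8, -6/7, -5/91} × [2/5, 7⋅π]) ∪ ({-6/7, 5⋅√11} × [-6, 2/5]) ∪ ([-6/7, 5⋅√11] × {-6, 2/5}) ∪ ((-6/7, 5⋅√11] × (-6, 2/5))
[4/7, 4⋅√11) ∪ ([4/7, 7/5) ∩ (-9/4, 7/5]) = [4/7, 4⋅√11)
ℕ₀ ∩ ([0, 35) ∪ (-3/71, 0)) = {0, 1, …, 34}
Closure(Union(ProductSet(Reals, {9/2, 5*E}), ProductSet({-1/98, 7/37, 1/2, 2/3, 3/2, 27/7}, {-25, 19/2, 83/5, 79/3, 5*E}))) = Union(ProductSet({-1/98, 7/37, 1/2, 2/3, 3/2, 27/7}, {-25, 19/2, 83/5, 79/3, 5*E}), ProductSet(Reals, {9/2, 5*E}))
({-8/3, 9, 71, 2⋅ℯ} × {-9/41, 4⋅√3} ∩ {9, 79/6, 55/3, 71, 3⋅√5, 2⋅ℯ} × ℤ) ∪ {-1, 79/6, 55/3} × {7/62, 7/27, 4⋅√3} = {-1, 79/6, 55/3} × {7/62, 7/27, 4⋅√3}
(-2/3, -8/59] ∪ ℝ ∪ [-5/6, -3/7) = (-∞, ∞)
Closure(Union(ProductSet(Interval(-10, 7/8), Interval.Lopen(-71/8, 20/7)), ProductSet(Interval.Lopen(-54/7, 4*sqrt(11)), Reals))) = Union(ProductSet({-10}, Interval(-71/8, 20/7)), ProductSet({-54/7, 4*sqrt(11)}, Union(Interval(-oo, -71/8), Interval(20/7, oo))), ProductSet(Interval(-10, -54/7), {-71/8, 20/7}), ProductSet(Interval(-10, 7/8), Interval.Lopen(-71/8, 20/7)), ProductSet(Interval.Lopen(-54/7, 4*sqrt(11)), Reals))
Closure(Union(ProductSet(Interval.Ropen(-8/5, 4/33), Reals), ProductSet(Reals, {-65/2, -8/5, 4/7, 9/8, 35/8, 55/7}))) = Union(ProductSet(Interval(-oo, oo), {-65/2, -8/5, 4/7, 9/8, 35/8, 55/7}), ProductSet(Interval(-8/5, 4/33), Reals))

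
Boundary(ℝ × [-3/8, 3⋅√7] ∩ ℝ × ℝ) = ℝ × {-3/8, 3⋅√7}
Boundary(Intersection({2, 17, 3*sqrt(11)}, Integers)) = {2, 17}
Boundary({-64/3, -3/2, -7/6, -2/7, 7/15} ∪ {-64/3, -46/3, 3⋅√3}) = {-64/3, -46/3, -3/2, -7/6, -2/7, 7/15, 3⋅√3}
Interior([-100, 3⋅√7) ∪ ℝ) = (-∞, ∞)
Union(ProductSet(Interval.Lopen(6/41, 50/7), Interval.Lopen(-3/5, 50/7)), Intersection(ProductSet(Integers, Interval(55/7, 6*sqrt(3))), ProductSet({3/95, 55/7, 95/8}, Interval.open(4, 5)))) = ProductSet(Interval.Lopen(6/41, 50/7), Interval.Lopen(-3/5, 50/7))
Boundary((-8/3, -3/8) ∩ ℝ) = {-8/3, -3/8}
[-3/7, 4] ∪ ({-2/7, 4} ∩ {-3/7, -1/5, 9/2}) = [-3/7, 4]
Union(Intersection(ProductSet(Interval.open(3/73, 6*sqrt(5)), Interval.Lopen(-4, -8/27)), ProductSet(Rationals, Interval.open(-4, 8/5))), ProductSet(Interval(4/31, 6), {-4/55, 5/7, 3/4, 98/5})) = Union(ProductSet(Intersection(Interval.open(3/73, 6*sqrt(5)), Rationals), Interval.Lopen(-4, -8/27)), ProductSet(Interval(4/31, 6), {-4/55, 5/7, 3/4, 98/5}))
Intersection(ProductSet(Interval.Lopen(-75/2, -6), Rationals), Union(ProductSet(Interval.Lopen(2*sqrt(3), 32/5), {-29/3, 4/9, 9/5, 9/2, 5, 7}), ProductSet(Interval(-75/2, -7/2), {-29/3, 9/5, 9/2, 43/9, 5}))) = ProductSet(Interval.Lopen(-75/2, -6), {-29/3, 9/5, 9/2, 43/9, 5})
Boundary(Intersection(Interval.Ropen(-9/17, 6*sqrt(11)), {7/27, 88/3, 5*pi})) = {7/27, 5*pi}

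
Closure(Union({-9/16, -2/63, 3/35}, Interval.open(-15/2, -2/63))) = Union({3/35}, Interval(-15/2, -2/63))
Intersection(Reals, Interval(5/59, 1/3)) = Interval(5/59, 1/3)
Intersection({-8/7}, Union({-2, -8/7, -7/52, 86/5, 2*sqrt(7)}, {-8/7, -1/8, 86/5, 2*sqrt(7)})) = {-8/7}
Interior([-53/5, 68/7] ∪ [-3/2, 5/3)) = (-53/5, 68/7)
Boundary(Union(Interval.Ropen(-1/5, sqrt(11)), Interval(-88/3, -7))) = {-88/3, -7, -1/5, sqrt(11)}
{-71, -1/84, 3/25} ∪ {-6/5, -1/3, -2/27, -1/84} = {-71, -6/5, -1/3, -2/27, -1/84, 3/25}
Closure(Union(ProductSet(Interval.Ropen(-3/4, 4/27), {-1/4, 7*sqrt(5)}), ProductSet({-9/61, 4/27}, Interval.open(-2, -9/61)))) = Union(ProductSet({-9/61, 4/27}, Interval(-2, -9/61)), ProductSet(Interval(-3/4, 4/27), {-1/4, 7*sqrt(5)}))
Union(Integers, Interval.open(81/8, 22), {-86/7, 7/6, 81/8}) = Union({-86/7, 7/6}, Integers, Interval(81/8, 22))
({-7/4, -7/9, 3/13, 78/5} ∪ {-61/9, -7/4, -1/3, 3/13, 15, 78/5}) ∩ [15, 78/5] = {15, 78/5}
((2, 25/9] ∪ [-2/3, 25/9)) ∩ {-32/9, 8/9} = {8/9}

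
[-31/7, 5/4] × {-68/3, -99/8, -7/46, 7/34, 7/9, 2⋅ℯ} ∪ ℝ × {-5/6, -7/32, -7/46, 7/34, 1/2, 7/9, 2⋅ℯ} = (ℝ × {-5/6, -7/32, -7/46, 7/34, 1/2, 7/9, 2⋅ℯ}) ∪ ([-31/7, 5/4] × {-68/3, -99/8, -7/46, 7/34, 7/9, 2⋅ℯ})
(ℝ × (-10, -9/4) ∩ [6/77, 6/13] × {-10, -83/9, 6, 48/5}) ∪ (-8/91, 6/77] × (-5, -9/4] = ([6/77, 6/13] × {-83/9}) ∪ ((-8/91, 6/77] × (-5, -9/4])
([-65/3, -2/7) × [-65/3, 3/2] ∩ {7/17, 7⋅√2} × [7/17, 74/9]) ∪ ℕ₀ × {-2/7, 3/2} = ℕ₀ × {-2/7, 3/2}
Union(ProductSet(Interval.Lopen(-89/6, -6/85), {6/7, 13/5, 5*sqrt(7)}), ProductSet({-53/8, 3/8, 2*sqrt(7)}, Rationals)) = Union(ProductSet({-53/8, 3/8, 2*sqrt(7)}, Rationals), ProductSet(Interval.Lopen(-89/6, -6/85), {6/7, 13/5, 5*sqrt(7)}))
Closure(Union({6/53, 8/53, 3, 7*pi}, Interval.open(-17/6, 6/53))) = Union({8/53, 3, 7*pi}, Interval(-17/6, 6/53))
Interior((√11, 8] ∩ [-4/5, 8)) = (√11, 8)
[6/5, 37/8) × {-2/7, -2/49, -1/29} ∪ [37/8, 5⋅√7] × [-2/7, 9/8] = ([6/5, 37/8) × {-2/7, -2/49, -1/29}) ∪ ([37/8, 5⋅√7] × [-2/7, 9/8])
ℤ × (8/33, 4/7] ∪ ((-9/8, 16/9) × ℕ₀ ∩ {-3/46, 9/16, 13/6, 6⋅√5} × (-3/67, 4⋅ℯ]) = (ℤ × (8/33, 4/7]) ∪ ({-3/46, 9/16} × {0, 1, …, 10})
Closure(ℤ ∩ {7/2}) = ∅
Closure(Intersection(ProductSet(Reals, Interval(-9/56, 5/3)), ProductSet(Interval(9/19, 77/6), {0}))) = ProductSet(Interval(9/19, 77/6), {0})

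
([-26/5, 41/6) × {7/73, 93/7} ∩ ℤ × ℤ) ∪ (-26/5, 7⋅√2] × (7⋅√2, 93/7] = (-26/5, 7⋅√2] × (7⋅√2, 93/7]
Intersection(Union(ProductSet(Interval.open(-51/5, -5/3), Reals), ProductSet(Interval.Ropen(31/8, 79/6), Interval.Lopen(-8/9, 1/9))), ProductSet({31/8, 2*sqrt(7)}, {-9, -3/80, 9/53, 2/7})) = ProductSet({31/8, 2*sqrt(7)}, {-3/80})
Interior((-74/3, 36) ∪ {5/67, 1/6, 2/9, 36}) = (-74/3, 36)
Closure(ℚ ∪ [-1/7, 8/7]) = ℚ ∪ (-∞, ∞)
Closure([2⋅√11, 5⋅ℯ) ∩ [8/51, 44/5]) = [2⋅√11, 44/5]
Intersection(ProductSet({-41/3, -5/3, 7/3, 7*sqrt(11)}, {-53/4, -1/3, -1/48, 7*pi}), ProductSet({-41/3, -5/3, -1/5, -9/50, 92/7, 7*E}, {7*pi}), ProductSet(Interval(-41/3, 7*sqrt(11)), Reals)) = ProductSet({-41/3, -5/3}, {7*pi})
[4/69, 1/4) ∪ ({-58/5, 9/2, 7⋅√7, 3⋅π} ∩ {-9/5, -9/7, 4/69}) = [4/69, 1/4)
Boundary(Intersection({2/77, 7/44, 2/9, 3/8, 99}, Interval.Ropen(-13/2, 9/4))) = {2/77, 7/44, 2/9, 3/8}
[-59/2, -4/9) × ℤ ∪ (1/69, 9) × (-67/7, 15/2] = ([-59/2, -4/9) × ℤ) ∪ ((1/69, 9) × (-67/7, 15/2])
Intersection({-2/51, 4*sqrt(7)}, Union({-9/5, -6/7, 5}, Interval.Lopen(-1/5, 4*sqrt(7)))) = {-2/51, 4*sqrt(7)}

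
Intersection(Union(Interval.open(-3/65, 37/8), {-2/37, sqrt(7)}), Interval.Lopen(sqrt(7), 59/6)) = Interval.open(sqrt(7), 37/8)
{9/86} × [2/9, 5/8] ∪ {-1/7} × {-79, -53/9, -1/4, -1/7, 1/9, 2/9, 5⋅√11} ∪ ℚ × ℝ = ℚ × ℝ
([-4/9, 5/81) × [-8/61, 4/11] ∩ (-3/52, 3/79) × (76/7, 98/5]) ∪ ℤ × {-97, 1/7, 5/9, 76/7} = ℤ × {-97, 1/7, 5/9, 76/7}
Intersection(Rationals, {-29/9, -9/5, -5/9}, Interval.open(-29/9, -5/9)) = {-9/5}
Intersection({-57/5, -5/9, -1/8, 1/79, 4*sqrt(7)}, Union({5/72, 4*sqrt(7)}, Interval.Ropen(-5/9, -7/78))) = {-5/9, -1/8, 4*sqrt(7)}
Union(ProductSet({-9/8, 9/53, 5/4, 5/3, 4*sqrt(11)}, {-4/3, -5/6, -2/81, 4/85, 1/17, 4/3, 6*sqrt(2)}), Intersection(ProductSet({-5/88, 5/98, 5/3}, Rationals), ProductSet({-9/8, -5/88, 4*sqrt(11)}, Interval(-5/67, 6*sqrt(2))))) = Union(ProductSet({-5/88}, Intersection(Interval(-5/67, 6*sqrt(2)), Rationals)), ProductSet({-9/8, 9/53, 5/4, 5/3, 4*sqrt(11)}, {-4/3, -5/6, -2/81, 4/85, 1/17, 4/3, 6*sqrt(2)}))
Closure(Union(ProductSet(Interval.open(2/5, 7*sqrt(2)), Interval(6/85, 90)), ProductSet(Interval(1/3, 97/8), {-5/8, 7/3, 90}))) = Union(ProductSet(Interval(1/3, 97/8), {-5/8, 7/3, 90}), ProductSet(Interval(2/5, 7*sqrt(2)), Interval(6/85, 90)))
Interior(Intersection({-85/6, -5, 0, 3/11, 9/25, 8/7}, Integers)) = EmptySet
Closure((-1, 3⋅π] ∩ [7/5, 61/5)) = [7/5, 3⋅π]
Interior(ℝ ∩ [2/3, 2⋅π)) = (2/3, 2⋅π)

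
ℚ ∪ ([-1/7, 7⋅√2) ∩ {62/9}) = ℚ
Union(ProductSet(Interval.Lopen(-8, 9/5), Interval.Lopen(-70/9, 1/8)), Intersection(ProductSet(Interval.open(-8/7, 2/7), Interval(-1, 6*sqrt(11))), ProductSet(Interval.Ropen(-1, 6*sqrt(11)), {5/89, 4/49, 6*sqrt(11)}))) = Union(ProductSet(Interval.Lopen(-8, 9/5), Interval.Lopen(-70/9, 1/8)), ProductSet(Interval.Ropen(-1, 2/7), {5/89, 4/49, 6*sqrt(11)}))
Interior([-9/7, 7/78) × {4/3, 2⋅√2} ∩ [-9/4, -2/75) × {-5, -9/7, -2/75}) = ∅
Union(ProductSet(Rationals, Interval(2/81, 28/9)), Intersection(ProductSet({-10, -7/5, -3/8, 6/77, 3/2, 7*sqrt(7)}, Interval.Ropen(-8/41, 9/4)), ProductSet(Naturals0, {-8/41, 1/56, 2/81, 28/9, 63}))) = ProductSet(Rationals, Interval(2/81, 28/9))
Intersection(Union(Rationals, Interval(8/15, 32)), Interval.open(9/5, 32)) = Union(Intersection(Interval.open(9/5, 32), Rationals), Interval.open(9/5, 32))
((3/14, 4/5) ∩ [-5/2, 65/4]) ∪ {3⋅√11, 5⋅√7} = (3/14, 4/5) ∪ {3⋅√11, 5⋅√7}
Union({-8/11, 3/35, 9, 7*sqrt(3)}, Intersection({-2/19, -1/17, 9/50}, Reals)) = {-8/11, -2/19, -1/17, 3/35, 9/50, 9, 7*sqrt(3)}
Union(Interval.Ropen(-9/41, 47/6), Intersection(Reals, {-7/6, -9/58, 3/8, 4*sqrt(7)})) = Union({-7/6, 4*sqrt(7)}, Interval.Ropen(-9/41, 47/6))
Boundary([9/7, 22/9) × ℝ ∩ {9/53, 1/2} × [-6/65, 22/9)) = ∅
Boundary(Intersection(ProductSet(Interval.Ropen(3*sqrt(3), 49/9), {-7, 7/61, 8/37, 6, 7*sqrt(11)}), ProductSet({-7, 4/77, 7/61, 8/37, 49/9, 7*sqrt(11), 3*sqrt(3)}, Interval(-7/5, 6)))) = ProductSet({3*sqrt(3)}, {7/61, 8/37, 6})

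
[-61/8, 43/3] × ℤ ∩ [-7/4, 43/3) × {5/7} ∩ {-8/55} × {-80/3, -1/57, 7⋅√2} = ∅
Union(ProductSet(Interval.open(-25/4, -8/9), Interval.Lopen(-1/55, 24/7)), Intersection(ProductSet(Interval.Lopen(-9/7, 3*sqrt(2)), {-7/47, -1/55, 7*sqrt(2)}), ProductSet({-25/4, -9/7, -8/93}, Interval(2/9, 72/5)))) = Union(ProductSet({-8/93}, {7*sqrt(2)}), ProductSet(Interval.open(-25/4, -8/9), Interval.Lopen(-1/55, 24/7)))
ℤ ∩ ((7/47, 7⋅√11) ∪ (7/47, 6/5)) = {1, 2, …, 23}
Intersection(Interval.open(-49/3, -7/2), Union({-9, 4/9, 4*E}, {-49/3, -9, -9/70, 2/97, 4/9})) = {-9}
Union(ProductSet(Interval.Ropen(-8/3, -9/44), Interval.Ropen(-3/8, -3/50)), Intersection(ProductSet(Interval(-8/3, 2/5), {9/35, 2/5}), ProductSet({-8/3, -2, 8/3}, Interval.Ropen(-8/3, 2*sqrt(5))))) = Union(ProductSet({-8/3, -2}, {9/35, 2/5}), ProductSet(Interval.Ropen(-8/3, -9/44), Interval.Ropen(-3/8, -3/50)))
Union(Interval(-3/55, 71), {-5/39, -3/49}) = Union({-5/39, -3/49}, Interval(-3/55, 71))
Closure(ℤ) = ℤ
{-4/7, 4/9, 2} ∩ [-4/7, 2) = {-4/7, 4/9}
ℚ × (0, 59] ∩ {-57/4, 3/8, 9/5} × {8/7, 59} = {-57/4, 3/8, 9/5} × {8/7, 59}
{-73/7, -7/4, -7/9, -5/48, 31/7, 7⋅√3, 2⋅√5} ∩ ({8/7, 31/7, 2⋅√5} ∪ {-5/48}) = {-5/48, 31/7, 2⋅√5}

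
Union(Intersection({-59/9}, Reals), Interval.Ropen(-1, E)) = Union({-59/9}, Interval.Ropen(-1, E))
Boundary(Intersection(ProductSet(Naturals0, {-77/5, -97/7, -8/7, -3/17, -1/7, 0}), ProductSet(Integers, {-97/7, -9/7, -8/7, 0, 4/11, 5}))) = ProductSet(Naturals0, {-97/7, -8/7, 0})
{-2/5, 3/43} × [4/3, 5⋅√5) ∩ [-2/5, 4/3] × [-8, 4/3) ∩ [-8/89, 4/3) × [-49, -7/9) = ∅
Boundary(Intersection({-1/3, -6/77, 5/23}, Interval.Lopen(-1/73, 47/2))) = {5/23}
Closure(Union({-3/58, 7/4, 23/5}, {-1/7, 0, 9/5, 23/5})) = {-1/7, -3/58, 0, 7/4, 9/5, 23/5}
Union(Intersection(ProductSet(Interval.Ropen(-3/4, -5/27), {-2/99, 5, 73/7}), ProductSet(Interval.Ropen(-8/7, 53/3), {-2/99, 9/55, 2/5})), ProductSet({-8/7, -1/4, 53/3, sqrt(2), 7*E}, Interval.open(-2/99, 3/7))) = Union(ProductSet({-8/7, -1/4, 53/3, sqrt(2), 7*E}, Interval.open(-2/99, 3/7)), ProductSet(Interval.Ropen(-3/4, -5/27), {-2/99}))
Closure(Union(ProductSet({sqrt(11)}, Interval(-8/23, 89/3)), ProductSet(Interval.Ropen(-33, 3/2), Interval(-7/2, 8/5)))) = Union(ProductSet({sqrt(11)}, Interval(-8/23, 89/3)), ProductSet(Interval(-33, 3/2), Interval(-7/2, 8/5)))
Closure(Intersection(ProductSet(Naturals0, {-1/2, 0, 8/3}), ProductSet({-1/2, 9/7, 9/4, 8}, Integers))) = ProductSet({8}, {0})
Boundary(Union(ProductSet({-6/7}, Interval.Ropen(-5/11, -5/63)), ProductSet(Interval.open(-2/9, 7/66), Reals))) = Union(ProductSet({-6/7}, Interval(-5/11, -5/63)), ProductSet({-2/9, 7/66}, Reals))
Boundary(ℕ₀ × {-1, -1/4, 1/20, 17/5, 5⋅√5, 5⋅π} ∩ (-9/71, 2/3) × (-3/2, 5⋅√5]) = {0} × {-1, -1/4, 1/20, 17/5, 5⋅√5}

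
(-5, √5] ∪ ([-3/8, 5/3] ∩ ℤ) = (-5, √5] ∪ {0, 1}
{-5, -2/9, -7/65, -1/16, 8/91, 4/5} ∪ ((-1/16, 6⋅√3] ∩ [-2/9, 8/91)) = {-5, -2/9, -7/65, 4/5} ∪ [-1/16, 8/91]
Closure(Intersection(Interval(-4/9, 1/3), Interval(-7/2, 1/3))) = Interval(-4/9, 1/3)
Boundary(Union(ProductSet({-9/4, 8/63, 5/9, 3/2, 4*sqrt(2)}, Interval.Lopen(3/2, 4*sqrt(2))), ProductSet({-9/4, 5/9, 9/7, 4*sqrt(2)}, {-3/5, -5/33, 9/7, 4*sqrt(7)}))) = Union(ProductSet({-9/4, 5/9, 9/7, 4*sqrt(2)}, {-3/5, -5/33, 9/7, 4*sqrt(7)}), ProductSet({-9/4, 8/63, 5/9, 3/2, 4*sqrt(2)}, Interval(3/2, 4*sqrt(2))))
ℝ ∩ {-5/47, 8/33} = {-5/47, 8/33}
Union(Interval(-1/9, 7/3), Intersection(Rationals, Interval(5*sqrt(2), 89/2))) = Union(Intersection(Interval(5*sqrt(2), 89/2), Rationals), Interval(-1/9, 7/3))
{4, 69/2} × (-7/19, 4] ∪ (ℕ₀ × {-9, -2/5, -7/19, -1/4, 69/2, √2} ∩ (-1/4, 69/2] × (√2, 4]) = {4, 69/2} × (-7/19, 4]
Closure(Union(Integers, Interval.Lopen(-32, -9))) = Union(Integers, Interval(-32, -9))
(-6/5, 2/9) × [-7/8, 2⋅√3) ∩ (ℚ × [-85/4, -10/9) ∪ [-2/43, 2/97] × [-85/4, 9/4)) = [-2/43, 2/97] × [-7/8, 9/4)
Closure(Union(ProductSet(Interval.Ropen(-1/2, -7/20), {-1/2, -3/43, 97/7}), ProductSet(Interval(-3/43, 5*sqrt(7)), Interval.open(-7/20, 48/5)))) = Union(ProductSet(Interval(-1/2, -7/20), {-1/2, -3/43, 97/7}), ProductSet(Interval(-3/43, 5*sqrt(7)), Interval(-7/20, 48/5)))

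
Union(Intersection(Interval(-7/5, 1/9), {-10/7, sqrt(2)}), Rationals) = Rationals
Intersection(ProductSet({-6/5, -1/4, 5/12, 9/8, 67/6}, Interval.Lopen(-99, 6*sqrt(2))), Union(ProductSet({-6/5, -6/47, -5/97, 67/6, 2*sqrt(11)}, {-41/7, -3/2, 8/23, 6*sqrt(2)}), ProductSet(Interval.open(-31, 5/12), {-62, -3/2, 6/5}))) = Union(ProductSet({-6/5, -1/4}, {-62, -3/2, 6/5}), ProductSet({-6/5, 67/6}, {-41/7, -3/2, 8/23, 6*sqrt(2)}))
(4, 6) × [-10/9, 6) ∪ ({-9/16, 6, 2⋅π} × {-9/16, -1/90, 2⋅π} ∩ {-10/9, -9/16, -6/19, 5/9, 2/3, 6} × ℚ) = ({-9/16, 6} × {-9/16, -1/90}) ∪ ((4, 6) × [-10/9, 6))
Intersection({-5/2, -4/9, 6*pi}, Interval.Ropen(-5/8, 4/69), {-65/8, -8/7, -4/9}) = {-4/9}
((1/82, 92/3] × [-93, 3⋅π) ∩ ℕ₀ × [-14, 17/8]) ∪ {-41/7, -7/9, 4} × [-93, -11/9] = ({-41/7, -7/9, 4} × [-93, -11/9]) ∪ ({1, 2, …, 30} × [-14, 17/8])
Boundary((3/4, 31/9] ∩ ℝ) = {3/4, 31/9}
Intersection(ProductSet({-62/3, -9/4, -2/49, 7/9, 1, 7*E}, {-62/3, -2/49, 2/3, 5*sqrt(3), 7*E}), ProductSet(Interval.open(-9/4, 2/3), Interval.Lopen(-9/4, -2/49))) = ProductSet({-2/49}, {-2/49})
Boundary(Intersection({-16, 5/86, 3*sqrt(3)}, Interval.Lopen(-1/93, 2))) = {5/86}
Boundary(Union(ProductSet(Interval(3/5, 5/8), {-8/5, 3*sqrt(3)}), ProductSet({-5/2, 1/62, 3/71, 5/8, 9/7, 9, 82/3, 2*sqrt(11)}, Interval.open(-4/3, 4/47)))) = Union(ProductSet({-5/2, 1/62, 3/71, 5/8, 9/7, 9, 82/3, 2*sqrt(11)}, Interval(-4/3, 4/47)), ProductSet(Interval(3/5, 5/8), {-8/5, 3*sqrt(3)}))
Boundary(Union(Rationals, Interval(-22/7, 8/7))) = Union(Interval(-oo, -22/7), Interval(8/7, oo))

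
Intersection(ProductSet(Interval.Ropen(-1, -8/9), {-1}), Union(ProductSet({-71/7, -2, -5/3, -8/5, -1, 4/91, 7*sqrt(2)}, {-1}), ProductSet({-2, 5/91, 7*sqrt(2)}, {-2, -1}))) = ProductSet({-1}, {-1})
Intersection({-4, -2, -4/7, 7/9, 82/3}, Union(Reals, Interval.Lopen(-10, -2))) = {-4, -2, -4/7, 7/9, 82/3}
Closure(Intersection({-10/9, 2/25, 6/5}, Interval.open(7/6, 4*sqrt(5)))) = {6/5}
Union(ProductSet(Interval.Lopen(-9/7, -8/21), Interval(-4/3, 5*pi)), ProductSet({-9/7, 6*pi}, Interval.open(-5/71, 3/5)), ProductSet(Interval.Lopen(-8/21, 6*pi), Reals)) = Union(ProductSet({-9/7, 6*pi}, Interval.open(-5/71, 3/5)), ProductSet(Interval.Lopen(-9/7, -8/21), Interval(-4/3, 5*pi)), ProductSet(Interval.Lopen(-8/21, 6*pi), Reals))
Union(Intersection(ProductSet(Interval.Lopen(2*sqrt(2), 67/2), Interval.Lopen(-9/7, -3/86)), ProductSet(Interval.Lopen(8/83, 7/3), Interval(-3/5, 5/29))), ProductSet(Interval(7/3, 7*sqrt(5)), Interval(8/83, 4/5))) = ProductSet(Interval(7/3, 7*sqrt(5)), Interval(8/83, 4/5))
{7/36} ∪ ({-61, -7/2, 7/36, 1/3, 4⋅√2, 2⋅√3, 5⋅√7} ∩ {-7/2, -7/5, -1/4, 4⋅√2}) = {-7/2, 7/36, 4⋅√2}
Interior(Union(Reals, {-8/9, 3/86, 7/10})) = Reals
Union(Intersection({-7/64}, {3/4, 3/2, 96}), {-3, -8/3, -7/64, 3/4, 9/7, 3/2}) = {-3, -8/3, -7/64, 3/4, 9/7, 3/2}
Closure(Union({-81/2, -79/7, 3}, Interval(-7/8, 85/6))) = Union({-81/2, -79/7}, Interval(-7/8, 85/6))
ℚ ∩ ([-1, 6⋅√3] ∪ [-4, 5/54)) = ℚ ∩ [-4, 6⋅√3]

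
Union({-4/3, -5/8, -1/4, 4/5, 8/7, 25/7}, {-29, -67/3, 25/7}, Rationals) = Rationals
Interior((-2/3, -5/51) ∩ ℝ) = (-2/3, -5/51)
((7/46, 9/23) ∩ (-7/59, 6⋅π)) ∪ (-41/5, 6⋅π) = (-41/5, 6⋅π)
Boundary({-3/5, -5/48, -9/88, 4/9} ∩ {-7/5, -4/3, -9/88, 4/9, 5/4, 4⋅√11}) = {-9/88, 4/9}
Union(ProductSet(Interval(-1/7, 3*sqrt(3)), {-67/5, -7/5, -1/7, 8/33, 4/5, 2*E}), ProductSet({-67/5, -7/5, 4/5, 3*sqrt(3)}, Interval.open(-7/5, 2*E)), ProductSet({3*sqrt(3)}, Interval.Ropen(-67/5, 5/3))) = Union(ProductSet({3*sqrt(3)}, Interval.Ropen(-67/5, 5/3)), ProductSet({-67/5, -7/5, 4/5, 3*sqrt(3)}, Interval.open(-7/5, 2*E)), ProductSet(Interval(-1/7, 3*sqrt(3)), {-67/5, -7/5, -1/7, 8/33, 4/5, 2*E}))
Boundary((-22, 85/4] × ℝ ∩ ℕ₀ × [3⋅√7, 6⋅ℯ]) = {0, 1, …, 21} × [3⋅√7, 6⋅ℯ]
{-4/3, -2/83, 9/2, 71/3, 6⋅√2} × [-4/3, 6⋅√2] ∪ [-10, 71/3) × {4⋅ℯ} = ([-10, 71/3) × {4⋅ℯ}) ∪ ({-4/3, -2/83, 9/2, 71/3, 6⋅√2} × [-4/3, 6⋅√2])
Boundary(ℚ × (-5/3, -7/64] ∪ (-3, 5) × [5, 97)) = (ℝ × [-5/3, -7/64]) ∪ ({-3, 5} × [5, 97]) ∪ ([-3, 5] × {5, 97})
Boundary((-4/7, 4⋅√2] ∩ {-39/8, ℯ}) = {ℯ}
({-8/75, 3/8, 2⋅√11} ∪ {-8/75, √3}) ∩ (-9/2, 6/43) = {-8/75}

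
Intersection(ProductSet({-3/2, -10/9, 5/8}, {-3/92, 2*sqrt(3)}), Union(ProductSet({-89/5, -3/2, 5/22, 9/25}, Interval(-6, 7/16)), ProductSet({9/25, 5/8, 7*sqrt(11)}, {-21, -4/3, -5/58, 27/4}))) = ProductSet({-3/2}, {-3/92})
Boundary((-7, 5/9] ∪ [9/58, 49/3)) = {-7, 49/3}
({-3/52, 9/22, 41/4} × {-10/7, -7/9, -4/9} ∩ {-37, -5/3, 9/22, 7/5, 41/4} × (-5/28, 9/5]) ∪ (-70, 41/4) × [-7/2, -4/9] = (-70, 41/4) × [-7/2, -4/9]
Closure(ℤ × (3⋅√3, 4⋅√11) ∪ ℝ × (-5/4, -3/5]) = (ℝ × [-5/4, -3/5]) ∪ (ℤ × [3⋅√3, 4⋅√11])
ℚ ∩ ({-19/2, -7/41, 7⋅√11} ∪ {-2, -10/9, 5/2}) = {-19/2, -2, -10/9, -7/41, 5/2}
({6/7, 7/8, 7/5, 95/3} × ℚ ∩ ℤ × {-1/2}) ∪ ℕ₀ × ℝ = ℕ₀ × ℝ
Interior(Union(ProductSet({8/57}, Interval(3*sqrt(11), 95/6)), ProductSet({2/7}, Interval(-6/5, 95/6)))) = EmptySet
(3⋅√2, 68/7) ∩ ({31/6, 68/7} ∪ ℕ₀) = {5, 6, …, 9} ∪ {31/6}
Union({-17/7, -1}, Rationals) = Rationals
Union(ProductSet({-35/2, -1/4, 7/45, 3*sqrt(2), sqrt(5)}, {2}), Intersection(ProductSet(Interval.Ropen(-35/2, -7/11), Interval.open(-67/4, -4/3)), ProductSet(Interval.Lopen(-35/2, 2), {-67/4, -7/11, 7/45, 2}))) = ProductSet({-35/2, -1/4, 7/45, 3*sqrt(2), sqrt(5)}, {2})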